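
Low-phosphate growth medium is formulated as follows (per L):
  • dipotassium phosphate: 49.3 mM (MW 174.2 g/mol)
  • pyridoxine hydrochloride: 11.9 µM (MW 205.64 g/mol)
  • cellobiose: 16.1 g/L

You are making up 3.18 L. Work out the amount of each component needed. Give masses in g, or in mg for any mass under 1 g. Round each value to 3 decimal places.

Working volume: 3.18 L.
dipotassium phosphate: 49.3 mmol/L × 174.2 g/mol × 3.18 L ÷ 1000 = 27.310 g
pyridoxine hydrochloride: 11.9 µmol/L × 205.64 g/mol × 3.18 L ÷ 1000 = 7.782 mg
cellobiose: 16.1 g/L × 3.18 L = 51.198 g

dipotassium phosphate 27.310 g; pyridoxine hydrochloride 7.782 mg; cellobiose 51.198 g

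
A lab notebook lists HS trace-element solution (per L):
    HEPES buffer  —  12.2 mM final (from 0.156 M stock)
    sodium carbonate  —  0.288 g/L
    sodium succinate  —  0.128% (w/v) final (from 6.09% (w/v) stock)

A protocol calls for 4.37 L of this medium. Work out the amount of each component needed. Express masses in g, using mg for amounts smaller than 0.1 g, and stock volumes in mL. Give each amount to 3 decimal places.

Working volume: 4.37 L.
HEPES buffer: dilute stock: 12.2 mM × 4370 mL ÷ 156 mM = 341.756 mL
sodium carbonate: 0.288 g/L × 4.37 L = 1.259 g
sodium succinate: C1V1 = C2V2 → 0.128% ÷ 6.09% × 4370 mL = 91.849 mL

HEPES buffer 341.756 mL; sodium carbonate 1.259 g; sodium succinate 91.849 mL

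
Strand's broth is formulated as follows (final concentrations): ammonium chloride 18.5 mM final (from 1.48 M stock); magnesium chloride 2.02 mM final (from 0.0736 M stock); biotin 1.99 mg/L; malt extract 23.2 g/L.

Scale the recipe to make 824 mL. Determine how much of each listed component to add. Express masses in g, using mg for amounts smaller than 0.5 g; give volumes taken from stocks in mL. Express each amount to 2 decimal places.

ammonium chloride 10.30 mL; magnesium chloride 22.62 mL; biotin 1.64 mg; malt extract 19.12 g

Target volume = 824 mL = 0.824 L.
ammonium chloride: C1V1 = C2V2 → 18.5 mM × 824 mL ÷ 1480 mM = 10.30 mL
magnesium chloride: C1V1 = C2V2 → 2.02 mM × 824 mL ÷ 73.6 mM = 22.62 mL
biotin: 1.99 mg/L × 0.824 L = 1.64 mg
malt extract: 23.2 g/L × 0.824 L = 19.12 g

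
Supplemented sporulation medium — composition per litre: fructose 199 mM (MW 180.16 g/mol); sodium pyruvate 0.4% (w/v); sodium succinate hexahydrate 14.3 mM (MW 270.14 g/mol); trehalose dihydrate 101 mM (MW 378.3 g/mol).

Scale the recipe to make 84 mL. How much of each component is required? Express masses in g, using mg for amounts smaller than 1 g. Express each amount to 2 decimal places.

Working volume: 84 mL = 0.084 L.
fructose: 199 mmol/L × 180.16 g/mol × 0.084 L ÷ 1000 = 3.01 g
sodium pyruvate: 0.4% w/v = 4 g/L → 4 × 0.084 L = 0.336 g = 336.00 mg
sodium succinate hexahydrate: 14.3 mmol/L × 270.14 mg/mmol × 0.084 L = 324.49 mg
trehalose dihydrate: 101 mmol/L × 378.3 g/mol × 0.084 L ÷ 1000 = 3.21 g

fructose 3.01 g; sodium pyruvate 336.00 mg; sodium succinate hexahydrate 324.49 mg; trehalose dihydrate 3.21 g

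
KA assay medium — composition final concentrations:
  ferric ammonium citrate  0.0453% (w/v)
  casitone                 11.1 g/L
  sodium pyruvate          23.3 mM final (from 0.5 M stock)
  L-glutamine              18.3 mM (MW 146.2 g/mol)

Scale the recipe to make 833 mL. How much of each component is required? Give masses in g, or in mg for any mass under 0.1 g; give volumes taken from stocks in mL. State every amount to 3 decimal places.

ferric ammonium citrate 0.377 g; casitone 9.246 g; sodium pyruvate 38.818 mL; L-glutamine 2.229 g

Working volume: 833 mL = 0.833 L.
ferric ammonium citrate: 0.0453 g per 100 mL × 833 mL ÷ 100 = 0.377 g
casitone: 11.1 g/L × 0.833 L = 9.246 g
sodium pyruvate: dilute stock: 23.3 mM × 833 mL ÷ 500 mM = 38.818 mL
L-glutamine: 18.3 mmol/L × 146.2 g/mol × 0.833 L ÷ 1000 = 2.229 g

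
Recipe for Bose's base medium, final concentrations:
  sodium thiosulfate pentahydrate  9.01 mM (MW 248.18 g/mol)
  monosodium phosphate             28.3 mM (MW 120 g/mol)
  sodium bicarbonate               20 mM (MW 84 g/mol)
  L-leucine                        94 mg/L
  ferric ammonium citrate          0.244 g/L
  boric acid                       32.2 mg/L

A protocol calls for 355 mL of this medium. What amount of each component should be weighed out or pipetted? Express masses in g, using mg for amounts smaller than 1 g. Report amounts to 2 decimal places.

sodium thiosulfate pentahydrate 793.82 mg; monosodium phosphate 1.21 g; sodium bicarbonate 596.40 mg; L-leucine 33.37 mg; ferric ammonium citrate 86.62 mg; boric acid 11.43 mg

Working volume: 355 mL = 0.355 L.
sodium thiosulfate pentahydrate: 9.01 mmol/L × 248.18 mg/mmol × 0.355 L = 793.82 mg
monosodium phosphate: 28.3 mmol/L × 120 g/mol × 0.355 L ÷ 1000 = 1.21 g
sodium bicarbonate: 20 mmol/L × 84 mg/mmol × 0.355 L = 596.40 mg
L-leucine: 94 mg/L × 0.355 L = 33.37 mg
ferric ammonium citrate: 0.244 g/L × 0.355 L = 0.08662 g = 86.62 mg
boric acid: 32.2 mg/L × 0.355 L = 11.43 mg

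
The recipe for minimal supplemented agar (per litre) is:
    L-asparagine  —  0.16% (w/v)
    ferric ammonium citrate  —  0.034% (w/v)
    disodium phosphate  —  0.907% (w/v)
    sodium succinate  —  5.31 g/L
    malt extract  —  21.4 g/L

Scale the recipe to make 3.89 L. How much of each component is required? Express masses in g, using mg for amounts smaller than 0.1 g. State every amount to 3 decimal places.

L-asparagine 6.224 g; ferric ammonium citrate 1.323 g; disodium phosphate 35.282 g; sodium succinate 20.656 g; malt extract 83.246 g

Scale factor relative to 1 L: 3.89.
L-asparagine: 0.16% w/v = 1.6 g/L → 1.6 × 3.89 L = 6.224 g
ferric ammonium citrate: 0.034% w/v = 0.34 g/L → 0.34 × 3.89 L = 1.323 g
disodium phosphate: 0.907% w/v = 9.07 g/L → 9.07 × 3.89 L = 35.282 g
sodium succinate: 5.31 g/L × 3.89 L = 20.656 g
malt extract: 21.4 g/L × 3.89 L = 83.246 g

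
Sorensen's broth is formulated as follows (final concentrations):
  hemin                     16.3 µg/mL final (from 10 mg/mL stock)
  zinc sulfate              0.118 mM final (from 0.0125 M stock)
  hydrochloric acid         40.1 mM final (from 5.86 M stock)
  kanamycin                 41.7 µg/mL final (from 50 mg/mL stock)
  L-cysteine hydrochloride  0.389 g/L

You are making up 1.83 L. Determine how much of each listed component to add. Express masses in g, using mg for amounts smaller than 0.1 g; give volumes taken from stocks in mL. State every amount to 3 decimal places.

hemin 2.983 mL; zinc sulfate 17.275 mL; hydrochloric acid 12.523 mL; kanamycin 1.526 mL; L-cysteine hydrochloride 0.712 g

Working volume: 1.83 L.
hemin: dilute stock: 16.3 µg/mL × 1830 mL ÷ 10000 µg/mL = 2.983 mL
zinc sulfate: C1V1 = C2V2 → 0.118 mM × 1830 mL ÷ 12.5 mM = 17.275 mL
hydrochloric acid: dilute stock: 40.1 mM × 1830 mL ÷ 5860 mM = 12.523 mL
kanamycin: V = C2·V2/C1 = 41.7 µg/mL × 1830 mL ÷ 50000 µg/mL = 1.526 mL
L-cysteine hydrochloride: 0.389 g/L × 1.83 L = 0.712 g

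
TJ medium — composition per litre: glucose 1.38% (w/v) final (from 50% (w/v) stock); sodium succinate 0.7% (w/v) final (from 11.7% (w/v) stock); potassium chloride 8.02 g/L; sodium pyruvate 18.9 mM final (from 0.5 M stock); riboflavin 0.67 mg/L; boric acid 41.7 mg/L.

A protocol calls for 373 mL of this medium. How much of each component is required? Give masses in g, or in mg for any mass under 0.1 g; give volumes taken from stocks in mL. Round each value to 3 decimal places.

Working volume: 373 mL = 0.373 L.
glucose: V = C2·V2/C1 = 1.38% ÷ 50% × 373 mL = 10.295 mL
sodium succinate: dilute stock: 0.7% ÷ 11.7% × 373 mL = 22.316 mL
potassium chloride: 8.02 g/L × 0.373 L = 2.991 g
sodium pyruvate: C1V1 = C2V2 → 18.9 mM × 373 mL ÷ 500 mM = 14.099 mL
riboflavin: 0.67 mg/L × 0.373 L = 0.250 mg
boric acid: 41.7 mg/L × 0.373 L = 15.554 mg

glucose 10.295 mL; sodium succinate 22.316 mL; potassium chloride 2.991 g; sodium pyruvate 14.099 mL; riboflavin 0.250 mg; boric acid 15.554 mg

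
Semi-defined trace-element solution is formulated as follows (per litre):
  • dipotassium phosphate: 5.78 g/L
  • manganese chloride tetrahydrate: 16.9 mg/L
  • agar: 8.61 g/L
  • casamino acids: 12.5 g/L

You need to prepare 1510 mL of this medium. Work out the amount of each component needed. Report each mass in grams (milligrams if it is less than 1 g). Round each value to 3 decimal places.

Scale factor relative to 1 L: 1.51.
dipotassium phosphate: 5.78 g/L × 1.51 L = 8.728 g
manganese chloride tetrahydrate: 16.9 mg/L × 1.51 L = 25.519 mg
agar: 8.61 g/L × 1.51 L = 13.001 g
casamino acids: 12.5 g/L × 1.51 L = 18.875 g

dipotassium phosphate 8.728 g; manganese chloride tetrahydrate 25.519 mg; agar 13.001 g; casamino acids 18.875 g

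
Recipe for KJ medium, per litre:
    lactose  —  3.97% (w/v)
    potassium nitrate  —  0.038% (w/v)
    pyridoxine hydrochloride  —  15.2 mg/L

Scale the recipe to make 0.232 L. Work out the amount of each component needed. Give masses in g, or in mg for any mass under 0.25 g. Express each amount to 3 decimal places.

Working volume: 0.232 L.
lactose: 3.97 g per 100 mL × 232 mL ÷ 100 = 9.210 g
potassium nitrate: 0.038 g per 100 mL × 232 mL ÷ 100 = 0.08816 g = 88.160 mg
pyridoxine hydrochloride: 15.2 mg/L × 0.232 L = 3.526 mg

lactose 9.210 g; potassium nitrate 88.160 mg; pyridoxine hydrochloride 3.526 mg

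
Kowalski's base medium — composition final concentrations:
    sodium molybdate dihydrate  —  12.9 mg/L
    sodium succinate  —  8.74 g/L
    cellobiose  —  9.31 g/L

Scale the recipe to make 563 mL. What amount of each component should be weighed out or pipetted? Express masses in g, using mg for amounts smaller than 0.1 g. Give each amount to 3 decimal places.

sodium molybdate dihydrate 7.263 mg; sodium succinate 4.921 g; cellobiose 5.242 g

Scale factor relative to 1 L: 0.563.
sodium molybdate dihydrate: 12.9 mg/L × 0.563 L = 7.263 mg
sodium succinate: 8.74 g/L × 0.563 L = 4.921 g
cellobiose: 9.31 g/L × 0.563 L = 5.242 g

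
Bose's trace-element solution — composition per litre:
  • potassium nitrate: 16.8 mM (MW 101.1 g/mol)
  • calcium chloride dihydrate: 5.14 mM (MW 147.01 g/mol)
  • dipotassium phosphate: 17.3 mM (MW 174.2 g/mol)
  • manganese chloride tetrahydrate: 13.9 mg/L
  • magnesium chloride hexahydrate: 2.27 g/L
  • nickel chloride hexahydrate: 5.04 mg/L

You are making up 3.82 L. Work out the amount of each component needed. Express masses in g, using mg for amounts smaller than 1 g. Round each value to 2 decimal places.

potassium nitrate 6.49 g; calcium chloride dihydrate 2.89 g; dipotassium phosphate 11.51 g; manganese chloride tetrahydrate 53.10 mg; magnesium chloride hexahydrate 8.67 g; nickel chloride hexahydrate 19.25 mg

Working volume: 3.82 L.
potassium nitrate: 16.8 mmol/L × 101.1 g/mol × 3.82 L ÷ 1000 = 6.49 g
calcium chloride dihydrate: 5.14 mmol/L × 147.01 g/mol × 3.82 L ÷ 1000 = 2.89 g
dipotassium phosphate: 17.3 mmol/L × 174.2 g/mol × 3.82 L ÷ 1000 = 11.51 g
manganese chloride tetrahydrate: 13.9 mg/L × 3.82 L = 53.10 mg
magnesium chloride hexahydrate: 2.27 g/L × 3.82 L = 8.67 g
nickel chloride hexahydrate: 5.04 mg/L × 3.82 L = 19.25 mg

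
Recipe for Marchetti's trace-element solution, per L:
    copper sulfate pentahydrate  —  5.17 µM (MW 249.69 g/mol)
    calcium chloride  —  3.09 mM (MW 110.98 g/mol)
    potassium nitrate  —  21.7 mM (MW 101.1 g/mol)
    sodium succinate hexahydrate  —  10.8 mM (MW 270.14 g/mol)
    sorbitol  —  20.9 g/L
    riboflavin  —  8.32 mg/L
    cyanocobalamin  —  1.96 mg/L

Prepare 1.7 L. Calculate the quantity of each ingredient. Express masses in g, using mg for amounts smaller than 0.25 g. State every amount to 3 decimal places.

Working volume: 1.7 L.
copper sulfate pentahydrate: 5.17 µmol/L × 249.69 g/mol × 1.7 L ÷ 1000 = 2.195 mg
calcium chloride: 3.09 mmol/L × 110.98 g/mol × 1.7 L ÷ 1000 = 0.583 g
potassium nitrate: 21.7 mmol/L × 101.1 g/mol × 1.7 L ÷ 1000 = 3.730 g
sodium succinate hexahydrate: 10.8 mmol/L × 270.14 g/mol × 1.7 L ÷ 1000 = 4.960 g
sorbitol: 20.9 g/L × 1.7 L = 35.530 g
riboflavin: 8.32 mg/L × 1.7 L = 14.144 mg
cyanocobalamin: 1.96 mg/L × 1.7 L = 3.332 mg

copper sulfate pentahydrate 2.195 mg; calcium chloride 0.583 g; potassium nitrate 3.730 g; sodium succinate hexahydrate 4.960 g; sorbitol 35.530 g; riboflavin 14.144 mg; cyanocobalamin 3.332 mg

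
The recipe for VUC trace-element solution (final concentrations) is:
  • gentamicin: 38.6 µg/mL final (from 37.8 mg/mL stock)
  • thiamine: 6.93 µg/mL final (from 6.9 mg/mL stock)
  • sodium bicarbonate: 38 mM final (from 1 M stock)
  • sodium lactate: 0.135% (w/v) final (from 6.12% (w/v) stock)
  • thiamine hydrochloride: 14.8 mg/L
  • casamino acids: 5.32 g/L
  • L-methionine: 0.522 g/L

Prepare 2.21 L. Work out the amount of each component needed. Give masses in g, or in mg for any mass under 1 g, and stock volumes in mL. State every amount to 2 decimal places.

gentamicin 2.26 mL; thiamine 2.22 mL; sodium bicarbonate 83.98 mL; sodium lactate 48.75 mL; thiamine hydrochloride 32.71 mg; casamino acids 11.76 g; L-methionine 1.15 g

Scale factor relative to 1 L: 2.21.
gentamicin: C1V1 = C2V2 → 38.6 µg/mL × 2210 mL ÷ 37800 µg/mL = 2.26 mL
thiamine: dilute stock: 6.93 µg/mL × 2210 mL ÷ 6900 µg/mL = 2.22 mL
sodium bicarbonate: dilute stock: 38 mM × 2210 mL ÷ 1000 mM = 83.98 mL
sodium lactate: dilute stock: 0.135% ÷ 6.12% × 2210 mL = 48.75 mL
thiamine hydrochloride: 14.8 mg/L × 2.21 L = 32.71 mg
casamino acids: 5.32 g/L × 2.21 L = 11.76 g
L-methionine: 0.522 g/L × 2.21 L = 1.15 g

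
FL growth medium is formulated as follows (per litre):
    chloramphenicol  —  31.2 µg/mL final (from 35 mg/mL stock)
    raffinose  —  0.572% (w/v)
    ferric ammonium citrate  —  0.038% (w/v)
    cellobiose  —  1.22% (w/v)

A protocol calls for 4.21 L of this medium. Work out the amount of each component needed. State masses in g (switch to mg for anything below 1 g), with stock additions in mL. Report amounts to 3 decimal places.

chloramphenicol 3.753 mL; raffinose 24.081 g; ferric ammonium citrate 1.600 g; cellobiose 51.362 g

Scale factor relative to 1 L: 4.21.
chloramphenicol: dilute stock: 31.2 µg/mL × 4210 mL ÷ 35000 µg/mL = 3.753 mL
raffinose: 0.572 g per 100 mL × 4210 mL ÷ 100 = 24.081 g
ferric ammonium citrate: 0.038 g per 100 mL × 4210 mL ÷ 100 = 1.600 g
cellobiose: 1.22 g per 100 mL × 4210 mL ÷ 100 = 51.362 g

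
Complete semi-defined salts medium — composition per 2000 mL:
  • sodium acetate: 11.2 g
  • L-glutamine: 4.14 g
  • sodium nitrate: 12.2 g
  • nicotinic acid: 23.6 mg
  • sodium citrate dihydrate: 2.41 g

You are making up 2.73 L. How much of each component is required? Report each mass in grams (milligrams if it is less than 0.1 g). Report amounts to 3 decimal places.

Ratio of target to recipe volume: 2730 / 2000 = 1.365.
sodium acetate: 11.2 g × (2730 mL / 2000 mL) = 15.288 g
L-glutamine: 4.14 g × (2730 mL / 2000 mL) = 5.651 g
sodium nitrate: 12.2 g × (2730 mL / 2000 mL) = 16.653 g
nicotinic acid: 23.6 mg × (2730 mL / 2000 mL) = 32.214 mg
sodium citrate dihydrate: 2.41 g × (2730 mL / 2000 mL) = 3.290 g

sodium acetate 15.288 g; L-glutamine 5.651 g; sodium nitrate 16.653 g; nicotinic acid 32.214 mg; sodium citrate dihydrate 3.290 g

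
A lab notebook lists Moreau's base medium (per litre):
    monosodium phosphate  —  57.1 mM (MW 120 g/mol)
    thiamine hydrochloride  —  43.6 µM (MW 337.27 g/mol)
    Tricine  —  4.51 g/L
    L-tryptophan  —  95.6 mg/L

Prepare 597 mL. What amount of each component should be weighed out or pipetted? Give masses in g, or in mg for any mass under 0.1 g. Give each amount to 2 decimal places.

monosodium phosphate 4.09 g; thiamine hydrochloride 8.78 mg; Tricine 2.69 g; L-tryptophan 57.07 mg

Scale factor relative to 1 L: 0.597.
monosodium phosphate: 57.1 mmol/L × 120 g/mol × 0.597 L ÷ 1000 = 4.09 g
thiamine hydrochloride: 43.6 µmol/L × 337.27 g/mol × 0.597 L ÷ 1000 = 8.78 mg
Tricine: 4.51 g/L × 0.597 L = 2.69 g
L-tryptophan: 95.6 mg/L × 0.597 L = 57.07 mg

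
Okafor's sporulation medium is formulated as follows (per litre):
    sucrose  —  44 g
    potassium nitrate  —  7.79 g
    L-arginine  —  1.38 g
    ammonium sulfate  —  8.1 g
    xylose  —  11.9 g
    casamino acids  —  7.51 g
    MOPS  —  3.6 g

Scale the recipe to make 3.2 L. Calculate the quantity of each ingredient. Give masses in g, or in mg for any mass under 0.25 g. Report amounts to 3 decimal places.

Ratio of target to recipe volume: 3200 / 1000 = 3.2.
sucrose: 44 g × (3200 mL / 1000 mL) = 140.800 g
potassium nitrate: 7.79 g × (3200 mL / 1000 mL) = 24.928 g
L-arginine: 1.38 g × (3200 mL / 1000 mL) = 4.416 g
ammonium sulfate: 8.1 g × (3200 mL / 1000 mL) = 25.920 g
xylose: 11.9 g × (3200 mL / 1000 mL) = 38.080 g
casamino acids: 7.51 g × (3200 mL / 1000 mL) = 24.032 g
MOPS: 3.6 g × (3200 mL / 1000 mL) = 11.520 g

sucrose 140.800 g; potassium nitrate 24.928 g; L-arginine 4.416 g; ammonium sulfate 25.920 g; xylose 38.080 g; casamino acids 24.032 g; MOPS 11.520 g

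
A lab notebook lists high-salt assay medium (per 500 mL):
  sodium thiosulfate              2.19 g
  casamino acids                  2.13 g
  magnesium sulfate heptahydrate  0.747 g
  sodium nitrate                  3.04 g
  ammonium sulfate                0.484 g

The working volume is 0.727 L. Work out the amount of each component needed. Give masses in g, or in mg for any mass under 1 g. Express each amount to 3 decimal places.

Scale factor = 727 mL / 500 mL = 1.454.
sodium thiosulfate: 2.19 g × (727 mL / 500 mL) = 3.184 g
casamino acids: 2.13 g × (727 mL / 500 mL) = 3.097 g
magnesium sulfate heptahydrate: 0.747 g × (727 mL / 500 mL) = 1.086 g
sodium nitrate: 3.04 g × (727 mL / 500 mL) = 4.420 g
ammonium sulfate: 0.484 g × (727 mL / 500 mL) = 0.703736 g = 703.736 mg

sodium thiosulfate 3.184 g; casamino acids 3.097 g; magnesium sulfate heptahydrate 1.086 g; sodium nitrate 4.420 g; ammonium sulfate 703.736 mg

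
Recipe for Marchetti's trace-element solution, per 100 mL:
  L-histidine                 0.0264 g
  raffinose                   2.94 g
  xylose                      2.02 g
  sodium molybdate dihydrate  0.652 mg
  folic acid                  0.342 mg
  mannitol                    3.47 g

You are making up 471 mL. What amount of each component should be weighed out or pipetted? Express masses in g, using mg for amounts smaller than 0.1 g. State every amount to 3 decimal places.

L-histidine 0.124 g; raffinose 13.847 g; xylose 9.514 g; sodium molybdate dihydrate 3.071 mg; folic acid 1.611 mg; mannitol 16.344 g

Ratio of target to recipe volume: 471 / 100 = 4.71.
L-histidine: 0.0264 g × (471 mL / 100 mL) = 0.124 g
raffinose: 2.94 g × (471 mL / 100 mL) = 13.847 g
xylose: 2.02 g × (471 mL / 100 mL) = 9.514 g
sodium molybdate dihydrate: 0.652 mg × (471 mL / 100 mL) = 3.071 mg
folic acid: 0.342 mg × (471 mL / 100 mL) = 1.611 mg
mannitol: 3.47 g × (471 mL / 100 mL) = 16.344 g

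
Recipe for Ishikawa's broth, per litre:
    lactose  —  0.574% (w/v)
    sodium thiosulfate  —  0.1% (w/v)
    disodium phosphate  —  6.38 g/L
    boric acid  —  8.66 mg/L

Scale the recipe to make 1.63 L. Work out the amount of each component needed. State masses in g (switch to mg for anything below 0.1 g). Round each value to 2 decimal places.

lactose 9.36 g; sodium thiosulfate 1.63 g; disodium phosphate 10.40 g; boric acid 14.12 mg

Working volume: 1.63 L.
lactose: 0.574% w/v = 5.74 g/L → 5.74 × 1.63 L = 9.36 g
sodium thiosulfate: 0.1 g per 100 mL × 1630 mL ÷ 100 = 1.63 g
disodium phosphate: 6.38 g/L × 1.63 L = 10.40 g
boric acid: 8.66 mg/L × 1.63 L = 14.12 mg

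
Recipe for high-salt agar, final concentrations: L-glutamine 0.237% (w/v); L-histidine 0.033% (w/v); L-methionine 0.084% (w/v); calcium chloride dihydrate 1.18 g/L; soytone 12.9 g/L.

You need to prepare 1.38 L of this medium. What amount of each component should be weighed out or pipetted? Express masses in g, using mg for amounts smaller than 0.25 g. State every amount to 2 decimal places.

Working volume: 1.38 L.
L-glutamine: 0.237 g per 100 mL × 1380 mL ÷ 100 = 3.27 g
L-histidine: 0.033% w/v = 0.33 g/L → 0.33 × 1.38 L = 0.46 g
L-methionine: 0.084% w/v = 0.84 g/L → 0.84 × 1.38 L = 1.16 g
calcium chloride dihydrate: 1.18 g/L × 1.38 L = 1.63 g
soytone: 12.9 g/L × 1.38 L = 17.80 g

L-glutamine 3.27 g; L-histidine 0.46 g; L-methionine 1.16 g; calcium chloride dihydrate 1.63 g; soytone 17.80 g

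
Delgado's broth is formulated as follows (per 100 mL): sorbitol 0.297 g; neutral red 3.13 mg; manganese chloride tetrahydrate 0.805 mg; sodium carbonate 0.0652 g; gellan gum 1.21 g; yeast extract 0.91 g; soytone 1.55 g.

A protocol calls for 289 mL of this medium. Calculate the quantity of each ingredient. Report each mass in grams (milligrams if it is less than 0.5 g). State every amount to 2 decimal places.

Scale factor = 289 mL / 100 mL = 2.89.
sorbitol: 0.297 g × (289 mL / 100 mL) = 0.86 g
neutral red: 3.13 mg × (289 mL / 100 mL) = 9.05 mg
manganese chloride tetrahydrate: 0.805 mg × (289 mL / 100 mL) = 2.33 mg
sodium carbonate: 0.0652 g × (289 mL / 100 mL) = 0.188428 g = 188.43 mg
gellan gum: 1.21 g × (289 mL / 100 mL) = 3.50 g
yeast extract: 0.91 g × (289 mL / 100 mL) = 2.63 g
soytone: 1.55 g × (289 mL / 100 mL) = 4.48 g

sorbitol 0.86 g; neutral red 9.05 mg; manganese chloride tetrahydrate 2.33 mg; sodium carbonate 188.43 mg; gellan gum 3.50 g; yeast extract 2.63 g; soytone 4.48 g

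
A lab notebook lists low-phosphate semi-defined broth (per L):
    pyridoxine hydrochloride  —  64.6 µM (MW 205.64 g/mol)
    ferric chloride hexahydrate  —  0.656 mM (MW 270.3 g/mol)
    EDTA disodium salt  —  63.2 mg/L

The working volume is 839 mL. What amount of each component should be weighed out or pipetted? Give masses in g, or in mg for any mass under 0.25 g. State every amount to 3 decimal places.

Scale factor relative to 1 L: 0.839.
pyridoxine hydrochloride: 64.6 µmol/L × 205.64 g/mol × 0.839 L ÷ 1000 = 11.146 mg
ferric chloride hexahydrate: 0.656 mmol/L × 270.3 mg/mmol × 0.839 L = 148.769 mg
EDTA disodium salt: 63.2 mg/L × 0.839 L = 53.025 mg

pyridoxine hydrochloride 11.146 mg; ferric chloride hexahydrate 148.769 mg; EDTA disodium salt 53.025 mg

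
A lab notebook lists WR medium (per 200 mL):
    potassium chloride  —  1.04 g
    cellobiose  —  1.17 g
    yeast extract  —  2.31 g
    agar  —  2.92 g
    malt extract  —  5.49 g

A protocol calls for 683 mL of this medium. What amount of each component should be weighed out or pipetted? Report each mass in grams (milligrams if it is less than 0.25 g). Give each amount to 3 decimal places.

Ratio of target to recipe volume: 683 / 200 = 3.415.
potassium chloride: 1.04 g × (683 mL / 200 mL) = 3.552 g
cellobiose: 1.17 g × (683 mL / 200 mL) = 3.996 g
yeast extract: 2.31 g × (683 mL / 200 mL) = 7.889 g
agar: 2.92 g × (683 mL / 200 mL) = 9.972 g
malt extract: 5.49 g × (683 mL / 200 mL) = 18.748 g

potassium chloride 3.552 g; cellobiose 3.996 g; yeast extract 7.889 g; agar 9.972 g; malt extract 18.748 g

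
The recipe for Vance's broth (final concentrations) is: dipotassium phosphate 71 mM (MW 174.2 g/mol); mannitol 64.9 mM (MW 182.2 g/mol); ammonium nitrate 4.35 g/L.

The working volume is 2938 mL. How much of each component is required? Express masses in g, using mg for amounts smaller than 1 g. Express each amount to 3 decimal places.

Working volume: 2938 mL = 2.938 L.
dipotassium phosphate: 71 mmol/L × 174.2 g/mol × 2.938 L ÷ 1000 = 36.338 g
mannitol: 64.9 mmol/L × 182.2 g/mol × 2.938 L ÷ 1000 = 34.741 g
ammonium nitrate: 4.35 g/L × 2.938 L = 12.780 g

dipotassium phosphate 36.338 g; mannitol 34.741 g; ammonium nitrate 12.780 g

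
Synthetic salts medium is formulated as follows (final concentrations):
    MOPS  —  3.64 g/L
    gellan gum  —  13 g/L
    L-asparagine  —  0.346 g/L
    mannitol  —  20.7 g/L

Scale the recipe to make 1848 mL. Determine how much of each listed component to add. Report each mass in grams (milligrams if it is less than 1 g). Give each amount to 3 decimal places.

MOPS 6.727 g; gellan gum 24.024 g; L-asparagine 639.408 mg; mannitol 38.254 g

Target volume = 1848 mL = 1.848 L.
MOPS: 3.64 g/L × 1.848 L = 6.727 g
gellan gum: 13 g/L × 1.848 L = 24.024 g
L-asparagine: 0.346 g/L × 1.848 L = 0.639408 g = 639.408 mg
mannitol: 20.7 g/L × 1.848 L = 38.254 g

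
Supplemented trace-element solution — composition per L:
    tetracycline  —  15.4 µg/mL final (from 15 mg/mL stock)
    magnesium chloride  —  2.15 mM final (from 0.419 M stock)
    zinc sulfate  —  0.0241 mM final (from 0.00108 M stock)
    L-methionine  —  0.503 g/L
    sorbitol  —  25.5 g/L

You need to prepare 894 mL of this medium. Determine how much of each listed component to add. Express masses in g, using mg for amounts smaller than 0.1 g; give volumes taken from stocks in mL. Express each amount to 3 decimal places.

tetracycline 0.918 mL; magnesium chloride 4.587 mL; zinc sulfate 19.949 mL; L-methionine 0.450 g; sorbitol 22.797 g

Working volume: 894 mL = 0.894 L.
tetracycline: dilute stock: 15.4 µg/mL × 894 mL ÷ 15000 µg/mL = 0.918 mL
magnesium chloride: C1V1 = C2V2 → 2.15 mM × 894 mL ÷ 419 mM = 4.587 mL
zinc sulfate: V = C2·V2/C1 = 0.0241 mM × 894 mL ÷ 1.08 mM = 19.949 mL
L-methionine: 0.503 g/L × 0.894 L = 0.450 g
sorbitol: 25.5 g/L × 0.894 L = 22.797 g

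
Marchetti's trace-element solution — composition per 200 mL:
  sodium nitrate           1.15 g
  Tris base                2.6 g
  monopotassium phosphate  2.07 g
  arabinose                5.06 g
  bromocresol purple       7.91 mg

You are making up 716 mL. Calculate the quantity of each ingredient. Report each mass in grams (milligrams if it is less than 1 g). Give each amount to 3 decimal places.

Scale factor = 716 mL / 200 mL = 3.58.
sodium nitrate: 1.15 g × (716 mL / 200 mL) = 4.117 g
Tris base: 2.6 g × (716 mL / 200 mL) = 9.308 g
monopotassium phosphate: 2.07 g × (716 mL / 200 mL) = 7.411 g
arabinose: 5.06 g × (716 mL / 200 mL) = 18.115 g
bromocresol purple: 7.91 mg × (716 mL / 200 mL) = 28.318 mg

sodium nitrate 4.117 g; Tris base 9.308 g; monopotassium phosphate 7.411 g; arabinose 18.115 g; bromocresol purple 28.318 mg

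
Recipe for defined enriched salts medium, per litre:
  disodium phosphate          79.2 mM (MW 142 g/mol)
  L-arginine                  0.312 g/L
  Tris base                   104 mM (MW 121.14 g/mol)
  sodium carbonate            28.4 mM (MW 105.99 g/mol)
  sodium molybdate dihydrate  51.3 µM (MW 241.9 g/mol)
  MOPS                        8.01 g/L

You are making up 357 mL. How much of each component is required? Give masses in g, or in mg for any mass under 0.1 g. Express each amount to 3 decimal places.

Target volume = 357 mL = 0.357 L.
disodium phosphate: 79.2 mmol/L × 142 g/mol × 0.357 L ÷ 1000 = 4.015 g
L-arginine: 0.312 g/L × 0.357 L = 0.111 g
Tris base: 104 mmol/L × 121.14 g/mol × 0.357 L ÷ 1000 = 4.498 g
sodium carbonate: 28.4 mmol/L × 105.99 g/mol × 0.357 L ÷ 1000 = 1.075 g
sodium molybdate dihydrate: 51.3 µmol/L × 241.9 g/mol × 0.357 L ÷ 1000 = 4.430 mg
MOPS: 8.01 g/L × 0.357 L = 2.860 g

disodium phosphate 4.015 g; L-arginine 0.111 g; Tris base 4.498 g; sodium carbonate 1.075 g; sodium molybdate dihydrate 4.430 mg; MOPS 2.860 g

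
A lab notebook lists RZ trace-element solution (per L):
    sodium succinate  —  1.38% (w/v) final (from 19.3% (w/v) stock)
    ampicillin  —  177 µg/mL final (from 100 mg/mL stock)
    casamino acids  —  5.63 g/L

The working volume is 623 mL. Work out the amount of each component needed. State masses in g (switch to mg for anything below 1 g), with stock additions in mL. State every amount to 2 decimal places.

sodium succinate 44.55 mL; ampicillin 1.10 mL; casamino acids 3.51 g

Target volume = 623 mL = 0.623 L.
sodium succinate: C1V1 = C2V2 → 1.38% ÷ 19.3% × 623 mL = 44.55 mL
ampicillin: C1V1 = C2V2 → 177 µg/mL × 623 mL ÷ 100000 µg/mL = 1.10 mL
casamino acids: 5.63 g/L × 0.623 L = 3.51 g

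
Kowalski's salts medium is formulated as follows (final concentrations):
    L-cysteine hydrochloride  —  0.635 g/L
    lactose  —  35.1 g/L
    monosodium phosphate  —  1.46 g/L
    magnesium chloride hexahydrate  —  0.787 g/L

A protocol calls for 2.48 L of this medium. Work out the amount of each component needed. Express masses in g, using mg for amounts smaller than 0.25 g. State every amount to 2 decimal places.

L-cysteine hydrochloride 1.57 g; lactose 87.05 g; monosodium phosphate 3.62 g; magnesium chloride hexahydrate 1.95 g

Scale factor relative to 1 L: 2.48.
L-cysteine hydrochloride: 0.635 g/L × 2.48 L = 1.57 g
lactose: 35.1 g/L × 2.48 L = 87.05 g
monosodium phosphate: 1.46 g/L × 2.48 L = 3.62 g
magnesium chloride hexahydrate: 0.787 g/L × 2.48 L = 1.95 g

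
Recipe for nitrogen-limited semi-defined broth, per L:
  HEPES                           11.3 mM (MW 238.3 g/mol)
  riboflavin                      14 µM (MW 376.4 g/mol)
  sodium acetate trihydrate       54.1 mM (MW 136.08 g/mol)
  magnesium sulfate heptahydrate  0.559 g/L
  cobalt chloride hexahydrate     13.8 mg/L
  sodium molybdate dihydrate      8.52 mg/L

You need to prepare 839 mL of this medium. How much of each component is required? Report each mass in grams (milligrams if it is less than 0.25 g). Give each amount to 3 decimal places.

HEPES 2.259 g; riboflavin 4.421 mg; sodium acetate trihydrate 6.177 g; magnesium sulfate heptahydrate 0.469 g; cobalt chloride hexahydrate 11.578 mg; sodium molybdate dihydrate 7.148 mg

Working volume: 839 mL = 0.839 L.
HEPES: 11.3 mmol/L × 238.3 g/mol × 0.839 L ÷ 1000 = 2.259 g
riboflavin: 14 µmol/L × 376.4 g/mol × 0.839 L ÷ 1000 = 4.421 mg
sodium acetate trihydrate: 54.1 mmol/L × 136.08 g/mol × 0.839 L ÷ 1000 = 6.177 g
magnesium sulfate heptahydrate: 0.559 g/L × 0.839 L = 0.469 g
cobalt chloride hexahydrate: 13.8 mg/L × 0.839 L = 11.578 mg
sodium molybdate dihydrate: 8.52 mg/L × 0.839 L = 7.148 mg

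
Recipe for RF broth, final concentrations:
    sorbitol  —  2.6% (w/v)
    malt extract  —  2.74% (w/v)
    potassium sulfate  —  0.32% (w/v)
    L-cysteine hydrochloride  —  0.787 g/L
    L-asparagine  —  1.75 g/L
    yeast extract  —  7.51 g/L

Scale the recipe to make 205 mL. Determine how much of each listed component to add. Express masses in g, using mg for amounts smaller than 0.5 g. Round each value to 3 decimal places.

sorbitol 5.330 g; malt extract 5.617 g; potassium sulfate 0.656 g; L-cysteine hydrochloride 161.335 mg; L-asparagine 358.750 mg; yeast extract 1.540 g

Working volume: 205 mL = 0.205 L.
sorbitol: 2.6% w/v = 26 g/L → 26 × 0.205 L = 5.330 g
malt extract: 2.74 g per 100 mL × 205 mL ÷ 100 = 5.617 g
potassium sulfate: 0.32 g per 100 mL × 205 mL ÷ 100 = 0.656 g
L-cysteine hydrochloride: 0.787 g/L × 0.205 L = 0.161335 g = 161.335 mg
L-asparagine: 1.75 g/L × 0.205 L = 0.35875 g = 358.750 mg
yeast extract: 7.51 g/L × 0.205 L = 1.540 g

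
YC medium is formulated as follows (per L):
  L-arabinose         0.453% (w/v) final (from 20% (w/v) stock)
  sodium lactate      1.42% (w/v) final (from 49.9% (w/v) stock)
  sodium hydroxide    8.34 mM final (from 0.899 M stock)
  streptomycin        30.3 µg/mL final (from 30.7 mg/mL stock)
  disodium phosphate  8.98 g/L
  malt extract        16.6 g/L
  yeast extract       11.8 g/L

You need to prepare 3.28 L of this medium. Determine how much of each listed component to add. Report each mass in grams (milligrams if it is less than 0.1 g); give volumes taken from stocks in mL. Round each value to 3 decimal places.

L-arabinose 74.292 mL; sodium lactate 93.339 mL; sodium hydroxide 30.428 mL; streptomycin 3.237 mL; disodium phosphate 29.454 g; malt extract 54.448 g; yeast extract 38.704 g

Scale factor relative to 1 L: 3.28.
L-arabinose: V = C2·V2/C1 = 0.453% ÷ 20% × 3280 mL = 74.292 mL
sodium lactate: C1V1 = C2V2 → 1.42% ÷ 49.9% × 3280 mL = 93.339 mL
sodium hydroxide: C1V1 = C2V2 → 8.34 mM × 3280 mL ÷ 899 mM = 30.428 mL
streptomycin: V = C2·V2/C1 = 30.3 µg/mL × 3280 mL ÷ 30700 µg/mL = 3.237 mL
disodium phosphate: 8.98 g/L × 3.28 L = 29.454 g
malt extract: 16.6 g/L × 3.28 L = 54.448 g
yeast extract: 11.8 g/L × 3.28 L = 38.704 g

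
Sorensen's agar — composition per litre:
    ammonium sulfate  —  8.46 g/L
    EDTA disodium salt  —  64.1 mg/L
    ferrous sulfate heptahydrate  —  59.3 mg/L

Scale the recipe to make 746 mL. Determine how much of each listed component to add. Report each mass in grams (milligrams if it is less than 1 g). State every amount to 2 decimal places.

Working volume: 746 mL = 0.746 L.
ammonium sulfate: 8.46 g/L × 0.746 L = 6.31 g
EDTA disodium salt: 64.1 mg/L × 0.746 L = 47.82 mg
ferrous sulfate heptahydrate: 59.3 mg/L × 0.746 L = 44.24 mg

ammonium sulfate 6.31 g; EDTA disodium salt 47.82 mg; ferrous sulfate heptahydrate 44.24 mg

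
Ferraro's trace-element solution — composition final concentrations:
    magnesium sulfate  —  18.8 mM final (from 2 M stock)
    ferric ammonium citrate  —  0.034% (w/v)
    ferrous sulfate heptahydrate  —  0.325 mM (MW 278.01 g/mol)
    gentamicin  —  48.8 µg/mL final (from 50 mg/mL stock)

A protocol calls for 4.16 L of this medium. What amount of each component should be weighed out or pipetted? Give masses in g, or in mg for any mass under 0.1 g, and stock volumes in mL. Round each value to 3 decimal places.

magnesium sulfate 39.104 mL; ferric ammonium citrate 1.414 g; ferrous sulfate heptahydrate 0.376 g; gentamicin 4.060 mL

Working volume: 4.16 L.
magnesium sulfate: V = C2·V2/C1 = 18.8 mM × 4160 mL ÷ 2000 mM = 39.104 mL
ferric ammonium citrate: 0.034% w/v = 0.34 g/L → 0.34 × 4.16 L = 1.414 g
ferrous sulfate heptahydrate: 0.325 mmol/L × 278.01 g/mol × 4.16 L ÷ 1000 = 0.376 g
gentamicin: V = C2·V2/C1 = 48.8 µg/mL × 4160 mL ÷ 50000 µg/mL = 4.060 mL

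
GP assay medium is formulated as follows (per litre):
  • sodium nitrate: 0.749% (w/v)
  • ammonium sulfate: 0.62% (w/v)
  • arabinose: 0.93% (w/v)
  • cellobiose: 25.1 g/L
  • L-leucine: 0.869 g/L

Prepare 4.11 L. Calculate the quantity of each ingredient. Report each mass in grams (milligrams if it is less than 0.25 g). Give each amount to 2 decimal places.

sodium nitrate 30.78 g; ammonium sulfate 25.48 g; arabinose 38.22 g; cellobiose 103.16 g; L-leucine 3.57 g

Scale factor relative to 1 L: 4.11.
sodium nitrate: 0.749 g per 100 mL × 4110 mL ÷ 100 = 30.78 g
ammonium sulfate: 0.62% w/v = 6.2 g/L → 6.2 × 4.11 L = 25.48 g
arabinose: 0.93 g per 100 mL × 4110 mL ÷ 100 = 38.22 g
cellobiose: 25.1 g/L × 4.11 L = 103.16 g
L-leucine: 0.869 g/L × 4.11 L = 3.57 g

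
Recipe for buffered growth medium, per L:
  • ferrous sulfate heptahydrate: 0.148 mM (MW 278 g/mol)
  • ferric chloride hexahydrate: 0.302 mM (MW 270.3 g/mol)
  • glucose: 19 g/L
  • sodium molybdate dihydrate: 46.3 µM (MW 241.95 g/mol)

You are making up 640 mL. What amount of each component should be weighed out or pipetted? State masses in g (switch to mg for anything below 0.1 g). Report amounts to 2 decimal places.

Scale factor relative to 1 L: 0.64.
ferrous sulfate heptahydrate: 0.148 mmol/L × 278 mg/mmol × 0.64 L = 26.33 mg
ferric chloride hexahydrate: 0.302 mmol/L × 270.3 mg/mmol × 0.64 L = 52.24 mg
glucose: 19 g/L × 0.64 L = 12.16 g
sodium molybdate dihydrate: 46.3 µmol/L × 241.95 g/mol × 0.64 L ÷ 1000 = 7.17 mg

ferrous sulfate heptahydrate 26.33 mg; ferric chloride hexahydrate 52.24 mg; glucose 12.16 g; sodium molybdate dihydrate 7.17 mg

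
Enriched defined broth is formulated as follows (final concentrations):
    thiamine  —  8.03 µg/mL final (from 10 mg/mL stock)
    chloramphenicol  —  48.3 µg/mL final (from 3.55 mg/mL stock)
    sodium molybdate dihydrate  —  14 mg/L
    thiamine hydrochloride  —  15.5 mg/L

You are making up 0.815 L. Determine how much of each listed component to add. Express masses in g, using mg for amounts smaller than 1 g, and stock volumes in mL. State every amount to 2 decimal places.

thiamine 0.65 mL; chloramphenicol 11.09 mL; sodium molybdate dihydrate 11.41 mg; thiamine hydrochloride 12.63 mg

Working volume: 0.815 L.
thiamine: V = C2·V2/C1 = 8.03 µg/mL × 815 mL ÷ 10000 µg/mL = 0.65 mL
chloramphenicol: V = C2·V2/C1 = 48.3 µg/mL × 815 mL ÷ 3550 µg/mL = 11.09 mL
sodium molybdate dihydrate: 14 mg/L × 0.815 L = 11.41 mg
thiamine hydrochloride: 15.5 mg/L × 0.815 L = 12.63 mg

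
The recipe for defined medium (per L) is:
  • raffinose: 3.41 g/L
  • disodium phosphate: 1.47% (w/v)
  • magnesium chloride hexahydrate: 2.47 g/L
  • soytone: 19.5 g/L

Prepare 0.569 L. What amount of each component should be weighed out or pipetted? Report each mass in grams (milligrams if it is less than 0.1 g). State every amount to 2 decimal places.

Working volume: 0.569 L.
raffinose: 3.41 g/L × 0.569 L = 1.94 g
disodium phosphate: 1.47% w/v = 14.7 g/L → 14.7 × 0.569 L = 8.36 g
magnesium chloride hexahydrate: 2.47 g/L × 0.569 L = 1.41 g
soytone: 19.5 g/L × 0.569 L = 11.10 g

raffinose 1.94 g; disodium phosphate 8.36 g; magnesium chloride hexahydrate 1.41 g; soytone 11.10 g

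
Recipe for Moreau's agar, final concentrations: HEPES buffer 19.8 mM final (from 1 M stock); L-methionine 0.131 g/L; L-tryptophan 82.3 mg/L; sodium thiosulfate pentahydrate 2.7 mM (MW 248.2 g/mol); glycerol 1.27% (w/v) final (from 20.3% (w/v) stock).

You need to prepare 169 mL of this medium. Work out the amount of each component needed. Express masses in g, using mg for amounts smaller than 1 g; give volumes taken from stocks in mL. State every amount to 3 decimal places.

Target volume = 169 mL = 0.169 L.
HEPES buffer: V = C2·V2/C1 = 19.8 mM × 169 mL ÷ 1000 mM = 3.346 mL
L-methionine: 0.131 g/L × 0.169 L = 0.022139 g = 22.139 mg
L-tryptophan: 82.3 mg/L × 0.169 L = 13.909 mg
sodium thiosulfate pentahydrate: 2.7 mmol/L × 248.2 mg/mmol × 0.169 L = 113.254 mg
glycerol: dilute stock: 1.27% ÷ 20.3% × 169 mL = 10.573 mL

HEPES buffer 3.346 mL; L-methionine 22.139 mg; L-tryptophan 13.909 mg; sodium thiosulfate pentahydrate 113.254 mg; glycerol 10.573 mL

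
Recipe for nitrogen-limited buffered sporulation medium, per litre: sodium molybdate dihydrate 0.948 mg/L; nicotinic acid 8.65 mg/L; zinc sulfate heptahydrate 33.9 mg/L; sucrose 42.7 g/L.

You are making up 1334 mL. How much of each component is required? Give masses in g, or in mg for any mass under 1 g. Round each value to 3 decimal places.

sodium molybdate dihydrate 1.265 mg; nicotinic acid 11.539 mg; zinc sulfate heptahydrate 45.223 mg; sucrose 56.962 g

Working volume: 1334 mL = 1.334 L.
sodium molybdate dihydrate: 0.948 mg/L × 1.334 L = 1.265 mg
nicotinic acid: 8.65 mg/L × 1.334 L = 11.539 mg
zinc sulfate heptahydrate: 33.9 mg/L × 1.334 L = 45.223 mg
sucrose: 42.7 g/L × 1.334 L = 56.962 g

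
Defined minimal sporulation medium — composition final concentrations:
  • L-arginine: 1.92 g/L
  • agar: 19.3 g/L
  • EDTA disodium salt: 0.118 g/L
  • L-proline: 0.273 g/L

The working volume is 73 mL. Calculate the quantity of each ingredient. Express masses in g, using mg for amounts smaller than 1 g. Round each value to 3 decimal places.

L-arginine 140.160 mg; agar 1.409 g; EDTA disodium salt 8.614 mg; L-proline 19.929 mg

Working volume: 73 mL = 0.073 L.
L-arginine: 1.92 g/L × 0.073 L = 0.14016 g = 140.160 mg
agar: 19.3 g/L × 0.073 L = 1.409 g
EDTA disodium salt: 0.118 g/L × 0.073 L = 0.008614 g = 8.614 mg
L-proline: 0.273 g/L × 0.073 L = 0.019929 g = 19.929 mg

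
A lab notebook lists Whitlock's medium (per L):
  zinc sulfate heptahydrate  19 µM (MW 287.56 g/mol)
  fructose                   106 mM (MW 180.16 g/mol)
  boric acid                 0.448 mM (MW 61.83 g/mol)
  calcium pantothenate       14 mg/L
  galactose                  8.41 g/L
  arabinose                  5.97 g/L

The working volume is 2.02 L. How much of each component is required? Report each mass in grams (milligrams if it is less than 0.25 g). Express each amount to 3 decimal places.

zinc sulfate heptahydrate 11.037 mg; fructose 38.576 g; boric acid 55.954 mg; calcium pantothenate 28.280 mg; galactose 16.988 g; arabinose 12.059 g

Scale factor relative to 1 L: 2.02.
zinc sulfate heptahydrate: 19 µmol/L × 287.56 g/mol × 2.02 L ÷ 1000 = 11.037 mg
fructose: 106 mmol/L × 180.16 g/mol × 2.02 L ÷ 1000 = 38.576 g
boric acid: 0.448 mmol/L × 61.83 mg/mmol × 2.02 L = 55.954 mg
calcium pantothenate: 14 mg/L × 2.02 L = 28.280 mg
galactose: 8.41 g/L × 2.02 L = 16.988 g
arabinose: 5.97 g/L × 2.02 L = 12.059 g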